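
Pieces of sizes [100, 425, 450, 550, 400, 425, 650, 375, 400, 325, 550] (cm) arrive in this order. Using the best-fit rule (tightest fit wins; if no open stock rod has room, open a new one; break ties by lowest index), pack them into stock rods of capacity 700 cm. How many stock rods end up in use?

9

  100 → stock rod 1 (new)  [load 100/700]
  425 → stock rod 1  [load 525/700]
  450 → stock rod 2 (new)  [load 450/700]
  550 → stock rod 3 (new)  [load 550/700]
  400 → stock rod 4 (new)  [load 400/700]
  425 → stock rod 5 (new)  [load 425/700]
  650 → stock rod 6 (new)  [load 650/700]
  375 → stock rod 7 (new)  [load 375/700]
  400 → stock rod 8 (new)  [load 400/700]
  325 → stock rod 7  [load 700/700]
  550 → stock rod 9 (new)  [load 550/700]
9 stock rods opened.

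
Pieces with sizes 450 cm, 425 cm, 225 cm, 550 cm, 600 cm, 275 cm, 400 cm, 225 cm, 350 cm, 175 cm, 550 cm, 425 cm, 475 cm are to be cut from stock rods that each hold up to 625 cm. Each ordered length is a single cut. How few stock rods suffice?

Total = 600 + 550 + 550 + 475 + 450 + 425 + 425 + 400 + 350 + 275 + 225 + 225 + 175 = 5125 cm.
Lower bound: ⌈5125/625⌉ = 9 stock rods.
A packing using 10 stock rods:
  stock rod 1: 600 = 600
  stock rod 2: 550 = 550
  stock rod 3: 550 = 550
  stock rod 4: 475 = 475
  stock rod 5: 450 + 175 = 625
  stock rod 6: 425 = 425
  stock rod 7: 425 = 425
  stock rod 8: 400 + 225 = 625
  stock rod 9: 350 + 275 = 625
  stock rod 10: 225 = 225
No arrangement into 9 stock rods stays within capacity, so 10 is optimal.

10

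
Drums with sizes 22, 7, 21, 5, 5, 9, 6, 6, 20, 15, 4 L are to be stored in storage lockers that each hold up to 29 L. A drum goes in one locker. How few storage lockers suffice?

Total = 22 + 21 + 20 + 15 + 9 + 7 + 6 + 6 + 5 + 5 + 4 = 120 L.
Lower bound: ⌈120/29⌉ = 5 storage lockers.
A packing using 5 storage lockers:
  locker 1: 22 + 7 = 29
  locker 2: 21 + 6 = 27
  locker 3: 20 + 9 = 29
  locker 4: 15 + 6 + 5 = 26
  locker 5: 5 + 4 = 9
This matches the lower bound, so 5 is optimal.

5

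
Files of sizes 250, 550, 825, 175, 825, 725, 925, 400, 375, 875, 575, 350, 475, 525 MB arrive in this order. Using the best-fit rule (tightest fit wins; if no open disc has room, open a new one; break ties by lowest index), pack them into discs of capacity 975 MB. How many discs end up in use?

10

  250 → disc 1 (new)  [load 250/975]
  550 → disc 1  [load 800/975]
  825 → disc 2 (new)  [load 825/975]
  175 → disc 1  [load 975/975]
  825 → disc 3 (new)  [load 825/975]
  725 → disc 4 (new)  [load 725/975]
  925 → disc 5 (new)  [load 925/975]
  400 → disc 6 (new)  [load 400/975]
  375 → disc 6  [load 775/975]
  875 → disc 7 (new)  [load 875/975]
  575 → disc 8 (new)  [load 575/975]
  350 → disc 8  [load 925/975]
  475 → disc 9 (new)  [load 475/975]
  525 → disc 10 (new)  [load 525/975]
10 discs opened.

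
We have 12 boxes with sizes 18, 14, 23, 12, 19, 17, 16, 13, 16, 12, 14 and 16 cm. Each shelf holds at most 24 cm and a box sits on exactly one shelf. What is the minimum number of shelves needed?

Total = 23 + 19 + 18 + 17 + 16 + 16 + 16 + 14 + 14 + 13 + 12 + 12 = 190 cm.
Lower bound: ⌈190/24⌉ = 8 shelves.
Also, 10 boxes each exceed 12 cm, and no two of those can share a shelf, so at least 10 shelves are needed.
A packing using 11 shelves:
  shelf 1: 23 = 23
  shelf 2: 19 = 19
  shelf 3: 18 = 18
  shelf 4: 17 = 17
  shelf 5: 16 = 16
  shelf 6: 16 = 16
  shelf 7: 16 = 16
  shelf 8: 14 = 14
  shelf 9: 14 = 14
  shelf 10: 13 = 13
  shelf 11: 12 + 12 = 24
No arrangement into 10 shelves stays within capacity, so 11 is optimal.

11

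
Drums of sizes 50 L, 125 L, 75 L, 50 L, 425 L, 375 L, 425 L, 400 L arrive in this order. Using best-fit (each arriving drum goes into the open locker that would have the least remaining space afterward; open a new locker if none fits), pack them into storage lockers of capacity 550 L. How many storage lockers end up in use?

  50 → locker 1 (new)  [load 50/550]
  125 → locker 1  [load 175/550]
  75 → locker 1  [load 250/550]
  50 → locker 1  [load 300/550]
  425 → locker 2 (new)  [load 425/550]
  375 → locker 3 (new)  [load 375/550]
  425 → locker 4 (new)  [load 425/550]
  400 → locker 5 (new)  [load 400/550]
5 storage lockers opened.

5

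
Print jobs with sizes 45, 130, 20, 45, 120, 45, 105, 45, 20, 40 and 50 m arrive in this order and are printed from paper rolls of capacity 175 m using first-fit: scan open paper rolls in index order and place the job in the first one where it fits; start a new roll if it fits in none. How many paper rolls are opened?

4

  45 → roll 1 (new)  [load 45/175]
  130 → roll 1  [load 175/175]
  20 → roll 2 (new)  [load 20/175]
  45 → roll 2  [load 65/175]
  120 → roll 3 (new)  [load 120/175]
  45 → roll 2  [load 110/175]
  105 → roll 4 (new)  [load 105/175]
  45 → roll 2  [load 155/175]
  20 → roll 2  [load 175/175]
  40 → roll 3  [load 160/175]
  50 → roll 4  [load 155/175]
4 paper rolls opened.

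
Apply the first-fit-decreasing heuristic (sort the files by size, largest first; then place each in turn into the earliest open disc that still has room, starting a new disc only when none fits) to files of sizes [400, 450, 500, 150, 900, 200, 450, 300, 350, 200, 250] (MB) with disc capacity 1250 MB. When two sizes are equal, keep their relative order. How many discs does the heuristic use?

Sorted descending: 900, 500, 450, 450, 400, 350, 300, 250, 200, 200, 150.
  900 → disc 1 (new)  [load 900/1250]
  500 → disc 2 (new)  [load 500/1250]
  450 → disc 2  [load 950/1250]
  450 → disc 3 (new)  [load 450/1250]
  400 → disc 3  [load 850/1250]
  350 → disc 1  [load 1250/1250]
  300 → disc 2  [load 1250/1250]
  250 → disc 3  [load 1100/1250]
  200 → disc 4 (new)  [load 200/1250]
  200 → disc 4  [load 400/1250]
  150 → disc 3  [load 1250/1250]
4 discs opened.

4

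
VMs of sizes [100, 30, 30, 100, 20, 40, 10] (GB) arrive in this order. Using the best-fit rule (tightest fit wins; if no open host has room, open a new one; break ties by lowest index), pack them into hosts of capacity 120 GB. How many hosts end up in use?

  100 → host 1 (new)  [load 100/120]
  30 → host 2 (new)  [load 30/120]
  30 → host 2  [load 60/120]
  100 → host 3 (new)  [load 100/120]
  20 → host 1  [load 120/120]
  40 → host 2  [load 100/120]
  10 → host 2  [load 110/120]
3 hosts opened.

3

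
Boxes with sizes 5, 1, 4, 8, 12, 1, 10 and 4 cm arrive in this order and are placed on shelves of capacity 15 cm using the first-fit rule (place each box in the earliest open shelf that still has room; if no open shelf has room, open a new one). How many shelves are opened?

4

  5 → shelf 1 (new)  [load 5/15]
  1 → shelf 1  [load 6/15]
  4 → shelf 1  [load 10/15]
  8 → shelf 2 (new)  [load 8/15]
  12 → shelf 3 (new)  [load 12/15]
  1 → shelf 1  [load 11/15]
  10 → shelf 4 (new)  [load 10/15]
  4 → shelf 1  [load 15/15]
4 shelves opened.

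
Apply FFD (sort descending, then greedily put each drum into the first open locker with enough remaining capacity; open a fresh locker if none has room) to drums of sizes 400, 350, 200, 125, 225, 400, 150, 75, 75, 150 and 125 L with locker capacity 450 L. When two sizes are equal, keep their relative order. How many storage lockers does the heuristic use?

Sorted descending: 400, 400, 350, 225, 200, 150, 150, 125, 125, 75, 75.
  400 → locker 1 (new)  [load 400/450]
  400 → locker 2 (new)  [load 400/450]
  350 → locker 3 (new)  [load 350/450]
  225 → locker 4 (new)  [load 225/450]
  200 → locker 4  [load 425/450]
  150 → locker 5 (new)  [load 150/450]
  150 → locker 5  [load 300/450]
  125 → locker 5  [load 425/450]
  125 → locker 6 (new)  [load 125/450]
  75 → locker 3  [load 425/450]
  75 → locker 6  [load 200/450]
6 storage lockers opened.

6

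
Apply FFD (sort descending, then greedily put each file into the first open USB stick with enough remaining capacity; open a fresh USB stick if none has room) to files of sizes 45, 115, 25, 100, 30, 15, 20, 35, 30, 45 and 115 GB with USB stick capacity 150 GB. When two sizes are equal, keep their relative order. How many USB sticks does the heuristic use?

Sorted descending: 115, 115, 100, 45, 45, 35, 30, 30, 25, 20, 15.
  115 → USB stick 1 (new)  [load 115/150]
  115 → USB stick 2 (new)  [load 115/150]
  100 → USB stick 3 (new)  [load 100/150]
  45 → USB stick 3  [load 145/150]
  45 → USB stick 4 (new)  [load 45/150]
  35 → USB stick 1  [load 150/150]
  30 → USB stick 2  [load 145/150]
  30 → USB stick 4  [load 75/150]
  25 → USB stick 4  [load 100/150]
  20 → USB stick 4  [load 120/150]
  15 → USB stick 4  [load 135/150]
4 USB sticks opened.

4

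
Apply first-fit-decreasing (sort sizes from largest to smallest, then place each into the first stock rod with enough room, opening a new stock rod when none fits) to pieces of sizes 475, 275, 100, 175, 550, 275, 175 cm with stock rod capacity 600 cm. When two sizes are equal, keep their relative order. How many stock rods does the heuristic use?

4

Sorted descending: 550, 475, 275, 275, 175, 175, 100.
  550 → stock rod 1 (new)  [load 550/600]
  475 → stock rod 2 (new)  [load 475/600]
  275 → stock rod 3 (new)  [load 275/600]
  275 → stock rod 3  [load 550/600]
  175 → stock rod 4 (new)  [load 175/600]
  175 → stock rod 4  [load 350/600]
  100 → stock rod 2  [load 575/600]
4 stock rods opened.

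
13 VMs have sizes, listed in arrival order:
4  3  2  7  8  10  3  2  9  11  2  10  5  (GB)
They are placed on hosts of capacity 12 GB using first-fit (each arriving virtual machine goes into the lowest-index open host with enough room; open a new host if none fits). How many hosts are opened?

8

  4 → host 1 (new)  [load 4/12]
  3 → host 1  [load 7/12]
  2 → host 1  [load 9/12]
  7 → host 2 (new)  [load 7/12]
  8 → host 3 (new)  [load 8/12]
  10 → host 4 (new)  [load 10/12]
  3 → host 1  [load 12/12]
  2 → host 2  [load 9/12]
  9 → host 5 (new)  [load 9/12]
  11 → host 6 (new)  [load 11/12]
  2 → host 2  [load 11/12]
  10 → host 7 (new)  [load 10/12]
  5 → host 8 (new)  [load 5/12]
8 hosts opened.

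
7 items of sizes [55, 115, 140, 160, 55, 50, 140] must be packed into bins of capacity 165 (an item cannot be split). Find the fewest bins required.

5

Total = 160 + 140 + 140 + 115 + 55 + 55 + 50 = 715.
Lower bound: ⌈715/165⌉ = 5 bins.
A packing using 5 bins:
  bin 1: 160 = 160
  bin 2: 140 = 140
  bin 3: 140 = 140
  bin 4: 115 + 50 = 165
  bin 5: 55 + 55 = 110
This matches the lower bound, so 5 is optimal.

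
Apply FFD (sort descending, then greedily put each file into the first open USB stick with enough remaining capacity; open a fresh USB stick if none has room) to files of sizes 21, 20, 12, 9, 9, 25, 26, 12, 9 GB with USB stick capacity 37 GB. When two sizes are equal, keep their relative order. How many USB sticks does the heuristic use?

5

Sorted descending: 26, 25, 21, 20, 12, 12, 9, 9, 9.
  26 → USB stick 1 (new)  [load 26/37]
  25 → USB stick 2 (new)  [load 25/37]
  21 → USB stick 3 (new)  [load 21/37]
  20 → USB stick 4 (new)  [load 20/37]
  12 → USB stick 2  [load 37/37]
  12 → USB stick 3  [load 33/37]
  9 → USB stick 1  [load 35/37]
  9 → USB stick 4  [load 29/37]
  9 → USB stick 5 (new)  [load 9/37]
5 USB sticks opened.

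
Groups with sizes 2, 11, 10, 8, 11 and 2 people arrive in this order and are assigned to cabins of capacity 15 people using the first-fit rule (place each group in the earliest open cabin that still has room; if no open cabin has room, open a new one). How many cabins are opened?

4

  2 → cabin 1 (new)  [load 2/15]
  11 → cabin 1  [load 13/15]
  10 → cabin 2 (new)  [load 10/15]
  8 → cabin 3 (new)  [load 8/15]
  11 → cabin 4 (new)  [load 11/15]
  2 → cabin 1  [load 15/15]
4 cabins opened.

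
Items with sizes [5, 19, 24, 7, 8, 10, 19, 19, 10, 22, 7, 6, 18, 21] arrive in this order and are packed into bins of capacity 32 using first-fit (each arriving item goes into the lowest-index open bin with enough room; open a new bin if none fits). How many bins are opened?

  5 → bin 1 (new)  [load 5/32]
  19 → bin 1  [load 24/32]
  24 → bin 2 (new)  [load 24/32]
  7 → bin 1  [load 31/32]
  8 → bin 2  [load 32/32]
  10 → bin 3 (new)  [load 10/32]
  19 → bin 3  [load 29/32]
  19 → bin 4 (new)  [load 19/32]
  10 → bin 4  [load 29/32]
  22 → bin 5 (new)  [load 22/32]
  7 → bin 5  [load 29/32]
  6 → bin 6 (new)  [load 6/32]
  18 → bin 6  [load 24/32]
  21 → bin 7 (new)  [load 21/32]
7 bins opened.

7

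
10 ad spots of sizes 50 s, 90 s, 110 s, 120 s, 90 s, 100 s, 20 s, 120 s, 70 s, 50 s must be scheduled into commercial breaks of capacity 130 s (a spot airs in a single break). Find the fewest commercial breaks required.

Total = 120 + 120 + 110 + 100 + 90 + 90 + 70 + 50 + 50 + 20 = 820 s.
Lower bound: ⌈820/130⌉ = 7 commercial breaks.
A packing using 8 commercial breaks:
  break 1: 120 = 120
  break 2: 120 = 120
  break 3: 110 + 20 = 130
  break 4: 100 = 100
  break 5: 90 = 90
  break 6: 90 = 90
  break 7: 70 + 50 = 120
  break 8: 50 = 50
No arrangement into 7 commercial breaks stays within capacity, so 8 is optimal.

8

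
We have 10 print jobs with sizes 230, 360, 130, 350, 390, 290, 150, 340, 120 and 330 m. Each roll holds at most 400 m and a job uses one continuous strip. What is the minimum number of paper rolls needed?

Total = 390 + 360 + 350 + 340 + 330 + 290 + 230 + 150 + 130 + 120 = 2690 m.
Lower bound: ⌈2690/400⌉ = 7 paper rolls.
A packing using 8 paper rolls:
  roll 1: 390 = 390
  roll 2: 360 = 360
  roll 3: 350 = 350
  roll 4: 340 = 340
  roll 5: 330 = 330
  roll 6: 290 = 290
  roll 7: 230 + 150 = 380
  roll 8: 130 + 120 = 250
No arrangement into 7 paper rolls stays within capacity, so 8 is optimal.

8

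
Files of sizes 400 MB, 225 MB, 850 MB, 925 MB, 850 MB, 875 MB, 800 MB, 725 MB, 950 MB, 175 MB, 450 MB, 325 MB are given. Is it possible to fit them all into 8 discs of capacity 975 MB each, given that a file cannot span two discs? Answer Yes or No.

Total = 7550 MB; ⌈7550/975⌉ = 8.
The bound of 8 does not rule out 8, but exhaustive search shows no assignment into 8 discs of capacity 975 MB exists — the minimum is 9.

No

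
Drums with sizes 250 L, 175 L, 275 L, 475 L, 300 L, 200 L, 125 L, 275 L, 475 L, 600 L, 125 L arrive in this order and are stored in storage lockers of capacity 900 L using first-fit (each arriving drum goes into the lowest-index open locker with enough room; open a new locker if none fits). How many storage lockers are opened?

4

  250 → locker 1 (new)  [load 250/900]
  175 → locker 1  [load 425/900]
  275 → locker 1  [load 700/900]
  475 → locker 2 (new)  [load 475/900]
  300 → locker 2  [load 775/900]
  200 → locker 1  [load 900/900]
  125 → locker 2  [load 900/900]
  275 → locker 3 (new)  [load 275/900]
  475 → locker 3  [load 750/900]
  600 → locker 4 (new)  [load 600/900]
  125 → locker 3  [load 875/900]
4 storage lockers opened.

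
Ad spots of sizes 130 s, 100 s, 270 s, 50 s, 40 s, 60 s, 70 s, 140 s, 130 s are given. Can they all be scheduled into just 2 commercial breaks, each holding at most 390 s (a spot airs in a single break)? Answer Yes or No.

No

Total = 990 s; ⌈990/390⌉ = 3.
At least 3 commercial breaks are required, but only 2 are allowed.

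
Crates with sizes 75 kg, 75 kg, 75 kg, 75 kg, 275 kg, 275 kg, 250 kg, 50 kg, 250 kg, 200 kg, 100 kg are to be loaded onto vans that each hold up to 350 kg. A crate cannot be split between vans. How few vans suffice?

Total = 275 + 275 + 250 + 250 + 200 + 100 + 75 + 75 + 75 + 75 + 50 = 1700 kg.
Lower bound: ⌈1700/350⌉ = 5 vans.
A packing using 5 vans:
  van 1: 275 + 75 = 350
  van 2: 275 + 75 = 350
  van 3: 250 + 100 = 350
  van 4: 250 + 75 = 325
  van 5: 200 + 75 + 50 = 325
This matches the lower bound, so 5 is optimal.

5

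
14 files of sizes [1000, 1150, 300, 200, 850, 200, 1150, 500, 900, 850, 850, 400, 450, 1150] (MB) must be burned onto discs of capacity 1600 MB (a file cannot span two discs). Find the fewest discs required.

8

Total = 1150 + 1150 + 1150 + 1000 + 900 + 850 + 850 + 850 + 500 + 450 + 400 + 300 + 200 + 200 = 9950 MB.
Lower bound: ⌈9950/1600⌉ = 7 discs.
Also, 8 files each exceed 800 MB, and no two of those can share a disc, so at least 8 discs are needed.
A packing using 8 discs:
  disc 1: 1150 + 450 = 1600
  disc 2: 1150 + 400 = 1550
  disc 3: 1150 + 300 = 1450
  disc 4: 1000 + 500 = 1500
  disc 5: 900 + 200 + 200 = 1300
  disc 6: 850 = 850
  disc 7: 850 = 850
  disc 8: 850 = 850
This matches the lower bound, so 8 is optimal.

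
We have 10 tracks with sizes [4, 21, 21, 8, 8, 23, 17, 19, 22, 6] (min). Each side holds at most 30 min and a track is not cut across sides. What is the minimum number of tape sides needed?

6

Total = 23 + 22 + 21 + 21 + 19 + 17 + 8 + 8 + 6 + 4 = 149 min.
Lower bound: ⌈149/30⌉ = 5 tape sides.
Also, 6 tracks each exceed 15 min, and no two of those can share a side, so at least 6 tape sides are needed.
A packing using 6 tape sides:
  side 1: 23 + 6 = 29
  side 2: 22 + 8 = 30
  side 3: 21 + 8 = 29
  side 4: 21 + 4 = 25
  side 5: 19 = 19
  side 6: 17 = 17
This matches the lower bound, so 6 is optimal.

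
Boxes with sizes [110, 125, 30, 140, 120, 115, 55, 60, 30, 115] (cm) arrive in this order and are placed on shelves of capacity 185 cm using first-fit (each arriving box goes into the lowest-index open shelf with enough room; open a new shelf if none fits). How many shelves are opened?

  110 → shelf 1 (new)  [load 110/185]
  125 → shelf 2 (new)  [load 125/185]
  30 → shelf 1  [load 140/185]
  140 → shelf 3 (new)  [load 140/185]
  120 → shelf 4 (new)  [load 120/185]
  115 → shelf 5 (new)  [load 115/185]
  55 → shelf 2  [load 180/185]
  60 → shelf 4  [load 180/185]
  30 → shelf 1  [load 170/185]
  115 → shelf 6 (new)  [load 115/185]
6 shelves opened.

6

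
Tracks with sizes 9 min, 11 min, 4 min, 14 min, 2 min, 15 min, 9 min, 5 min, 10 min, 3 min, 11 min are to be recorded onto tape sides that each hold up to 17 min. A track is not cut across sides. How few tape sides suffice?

7

Total = 15 + 14 + 11 + 11 + 10 + 9 + 9 + 5 + 4 + 3 + 2 = 93 min.
Lower bound: ⌈93/17⌉ = 6 tape sides.
Also, 7 tracks each exceed 17/2 min, and no two of those can share a side, so at least 7 tape sides are needed.
A packing using 7 tape sides:
  side 1: 15 + 2 = 17
  side 2: 14 + 3 = 17
  side 3: 11 + 5 = 16
  side 4: 11 + 4 = 15
  side 5: 10 = 10
  side 6: 9 = 9
  side 7: 9 = 9
This matches the lower bound, so 7 is optimal.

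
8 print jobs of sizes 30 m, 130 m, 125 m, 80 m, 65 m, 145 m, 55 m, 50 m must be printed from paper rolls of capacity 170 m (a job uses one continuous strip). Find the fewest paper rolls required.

5

Total = 145 + 130 + 125 + 80 + 65 + 55 + 50 + 30 = 680 m.
Lower bound: ⌈680/170⌉ = 4 paper rolls.
A packing using 5 paper rolls:
  roll 1: 145 = 145
  roll 2: 130 + 30 = 160
  roll 3: 125 = 125
  roll 4: 80 + 65 = 145
  roll 5: 55 + 50 = 105
No arrangement into 4 paper rolls stays within capacity, so 5 is optimal.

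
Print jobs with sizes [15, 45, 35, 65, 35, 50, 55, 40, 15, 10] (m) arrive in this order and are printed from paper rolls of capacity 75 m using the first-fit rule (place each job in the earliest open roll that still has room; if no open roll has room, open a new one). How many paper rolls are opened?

  15 → roll 1 (new)  [load 15/75]
  45 → roll 1  [load 60/75]
  35 → roll 2 (new)  [load 35/75]
  65 → roll 3 (new)  [load 65/75]
  35 → roll 2  [load 70/75]
  50 → roll 4 (new)  [load 50/75]
  55 → roll 5 (new)  [load 55/75]
  40 → roll 6 (new)  [load 40/75]
  15 → roll 1  [load 75/75]
  10 → roll 3  [load 75/75]
6 paper rolls opened.

6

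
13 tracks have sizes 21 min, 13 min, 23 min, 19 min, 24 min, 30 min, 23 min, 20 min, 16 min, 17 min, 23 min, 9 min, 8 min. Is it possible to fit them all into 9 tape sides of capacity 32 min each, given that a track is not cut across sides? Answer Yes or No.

No

Total = 246 min; ⌈246/32⌉ = 8.
9 tracks each exceed half the capacity and cannot share a side, forcing at least 9 tape sides.
The bound of 9 does not rule out 9, but exhaustive search shows no assignment into 9 tape sides of capacity 32 min exists — the minimum is 10.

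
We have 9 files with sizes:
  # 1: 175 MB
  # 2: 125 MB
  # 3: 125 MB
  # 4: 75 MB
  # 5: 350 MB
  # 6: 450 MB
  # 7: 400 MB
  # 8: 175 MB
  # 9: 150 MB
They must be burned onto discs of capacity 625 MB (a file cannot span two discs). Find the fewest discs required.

Total = 450 + 400 + 350 + 175 + 175 + 150 + 125 + 125 + 75 = 2025 MB.
Lower bound: ⌈2025/625⌉ = 4 discs.
A packing using 4 discs:
  disc 1: 450 + 175 = 625
  disc 2: 400 + 175 = 575
  disc 3: 350 + 150 + 125 = 625
  disc 4: 125 + 75 = 200
This matches the lower bound, so 4 is optimal.

4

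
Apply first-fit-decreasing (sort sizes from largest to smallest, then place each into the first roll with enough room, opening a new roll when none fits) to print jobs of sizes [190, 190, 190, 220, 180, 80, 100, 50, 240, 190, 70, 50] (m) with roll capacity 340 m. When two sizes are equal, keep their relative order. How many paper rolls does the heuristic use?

Sorted descending: 240, 220, 190, 190, 190, 190, 180, 100, 80, 70, 50, 50.
  240 → roll 1 (new)  [load 240/340]
  220 → roll 2 (new)  [load 220/340]
  190 → roll 3 (new)  [load 190/340]
  190 → roll 4 (new)  [load 190/340]
  190 → roll 5 (new)  [load 190/340]
  190 → roll 6 (new)  [load 190/340]
  180 → roll 7 (new)  [load 180/340]
  100 → roll 1  [load 340/340]
  80 → roll 2  [load 300/340]
  70 → roll 3  [load 260/340]
  50 → roll 3  [load 310/340]
  50 → roll 4  [load 240/340]
7 paper rolls opened.

7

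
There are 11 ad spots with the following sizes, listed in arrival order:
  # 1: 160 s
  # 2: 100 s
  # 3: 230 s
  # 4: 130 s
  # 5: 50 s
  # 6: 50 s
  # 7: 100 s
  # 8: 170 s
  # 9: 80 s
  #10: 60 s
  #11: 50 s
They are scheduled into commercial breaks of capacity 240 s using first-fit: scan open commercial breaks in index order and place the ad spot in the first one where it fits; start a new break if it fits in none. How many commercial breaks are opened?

  160 → break 1 (new)  [load 160/240]
  100 → break 2 (new)  [load 100/240]
  230 → break 3 (new)  [load 230/240]
  130 → break 2  [load 230/240]
  50 → break 1  [load 210/240]
  50 → break 4 (new)  [load 50/240]
  100 → break 4  [load 150/240]
  170 → break 5 (new)  [load 170/240]
  80 → break 4  [load 230/240]
  60 → break 5  [load 230/240]
  50 → break 6 (new)  [load 50/240]
6 commercial breaks opened.

6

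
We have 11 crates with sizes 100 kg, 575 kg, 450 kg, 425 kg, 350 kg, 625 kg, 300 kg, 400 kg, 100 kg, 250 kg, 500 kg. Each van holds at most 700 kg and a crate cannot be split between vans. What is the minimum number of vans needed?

Total = 625 + 575 + 500 + 450 + 425 + 400 + 350 + 300 + 250 + 100 + 100 = 4075 kg.
Lower bound: ⌈4075/700⌉ = 6 vans.
A packing using 7 vans:
  van 1: 625 = 625
  van 2: 575 + 100 = 675
  van 3: 500 + 100 = 600
  van 4: 450 + 250 = 700
  van 5: 425 = 425
  van 6: 400 + 300 = 700
  van 7: 350 = 350
No arrangement into 6 vans stays within capacity, so 7 is optimal.

7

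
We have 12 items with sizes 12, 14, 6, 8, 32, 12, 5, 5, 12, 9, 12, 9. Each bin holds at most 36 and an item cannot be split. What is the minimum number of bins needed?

Total = 32 + 14 + 12 + 12 + 12 + 12 + 9 + 9 + 8 + 6 + 5 + 5 = 136.
Lower bound: ⌈136/36⌉ = 4 bins.
A packing using 4 bins:
  bin 1: 32 = 32
  bin 2: 14 + 12 + 9 = 35
  bin 3: 12 + 12 + 12 = 36
  bin 4: 9 + 8 + 6 + 5 + 5 = 33
This matches the lower bound, so 4 is optimal.

4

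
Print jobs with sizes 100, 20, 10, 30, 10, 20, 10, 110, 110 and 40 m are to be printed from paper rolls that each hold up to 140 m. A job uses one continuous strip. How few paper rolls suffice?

Total = 110 + 110 + 100 + 40 + 30 + 20 + 20 + 10 + 10 + 10 = 460 m.
Lower bound: ⌈460/140⌉ = 4 paper rolls.
A packing using 4 paper rolls:
  roll 1: 110 + 30 = 140
  roll 2: 110 + 20 + 10 = 140
  roll 3: 100 + 40 = 140
  roll 4: 20 + 10 + 10 = 40
This matches the lower bound, so 4 is optimal.

4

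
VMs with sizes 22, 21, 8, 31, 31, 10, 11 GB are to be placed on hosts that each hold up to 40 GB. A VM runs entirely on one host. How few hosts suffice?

4

Total = 31 + 31 + 22 + 21 + 11 + 10 + 8 = 134 GB.
Lower bound: ⌈134/40⌉ = 4 hosts.
A packing using 4 hosts:
  host 1: 31 + 8 = 39
  host 2: 31 = 31
  host 3: 22 + 11 = 33
  host 4: 21 + 10 = 31
This matches the lower bound, so 4 is optimal.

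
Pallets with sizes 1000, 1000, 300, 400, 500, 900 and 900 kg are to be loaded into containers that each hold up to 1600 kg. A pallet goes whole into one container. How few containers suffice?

4

Total = 1000 + 1000 + 900 + 900 + 500 + 400 + 300 = 5000 kg.
Lower bound: ⌈5000/1600⌉ = 4 containers.
A packing using 4 containers:
  container 1: 1000 + 500 = 1500
  container 2: 1000 + 400 = 1400
  container 3: 900 + 300 = 1200
  container 4: 900 = 900
This matches the lower bound, so 4 is optimal.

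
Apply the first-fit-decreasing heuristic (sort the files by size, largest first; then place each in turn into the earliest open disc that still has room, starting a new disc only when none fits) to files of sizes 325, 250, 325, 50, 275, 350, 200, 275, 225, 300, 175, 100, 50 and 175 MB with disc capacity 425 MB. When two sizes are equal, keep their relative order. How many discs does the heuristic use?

Sorted descending: 350, 325, 325, 300, 275, 275, 250, 225, 200, 175, 175, 100, 50, 50.
  350 → disc 1 (new)  [load 350/425]
  325 → disc 2 (new)  [load 325/425]
  325 → disc 3 (new)  [load 325/425]
  300 → disc 4 (new)  [load 300/425]
  275 → disc 5 (new)  [load 275/425]
  275 → disc 6 (new)  [load 275/425]
  250 → disc 7 (new)  [load 250/425]
  225 → disc 8 (new)  [load 225/425]
  200 → disc 8  [load 425/425]
  175 → disc 7  [load 425/425]
  175 → disc 9 (new)  [load 175/425]
  100 → disc 2  [load 425/425]
  50 → disc 1  [load 400/425]
  50 → disc 3  [load 375/425]
9 discs opened.

9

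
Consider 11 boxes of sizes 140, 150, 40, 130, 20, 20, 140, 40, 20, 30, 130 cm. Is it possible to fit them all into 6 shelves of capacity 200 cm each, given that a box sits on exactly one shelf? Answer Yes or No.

A valid assignment using 5 shelves:
  shelf 1: 150 + 40 = 190
  shelf 2: 140 + 40 + 20 = 200
  shelf 3: 140 + 30 + 20 = 190
  shelf 4: 130 + 20 = 150
  shelf 5: 130 = 130
That uses only 5 ≤ 6, so 6 shelves are enough.

Yes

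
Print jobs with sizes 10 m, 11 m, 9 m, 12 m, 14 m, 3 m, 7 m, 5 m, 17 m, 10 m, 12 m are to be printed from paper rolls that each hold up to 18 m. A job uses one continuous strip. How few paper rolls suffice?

Total = 17 + 14 + 12 + 12 + 11 + 10 + 10 + 9 + 7 + 5 + 3 = 110 m.
Lower bound: ⌈110/18⌉ = 7 paper rolls.
A packing using 8 paper rolls:
  roll 1: 17 = 17
  roll 2: 14 + 3 = 17
  roll 3: 12 + 5 = 17
  roll 4: 12 = 12
  roll 5: 11 + 7 = 18
  roll 6: 10 = 10
  roll 7: 10 = 10
  roll 8: 9 = 9
No arrangement into 7 paper rolls stays within capacity, so 8 is optimal.

8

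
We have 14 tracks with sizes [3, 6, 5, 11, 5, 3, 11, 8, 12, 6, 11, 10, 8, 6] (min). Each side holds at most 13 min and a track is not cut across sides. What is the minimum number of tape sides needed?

9

Total = 12 + 11 + 11 + 11 + 10 + 8 + 8 + 6 + 6 + 6 + 5 + 5 + 3 + 3 = 105 min.
Lower bound: ⌈105/13⌉ = 9 tape sides.
A packing using 9 tape sides:
  side 1: 12 = 12
  side 2: 11 = 11
  side 3: 11 = 11
  side 4: 11 = 11
  side 5: 10 + 3 = 13
  side 6: 8 + 5 = 13
  side 7: 8 + 5 = 13
  side 8: 6 + 6 = 12
  side 9: 6 + 3 = 9
This matches the lower bound, so 9 is optimal.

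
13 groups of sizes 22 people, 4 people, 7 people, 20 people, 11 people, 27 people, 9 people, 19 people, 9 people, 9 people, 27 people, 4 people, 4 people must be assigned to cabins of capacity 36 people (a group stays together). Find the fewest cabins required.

Total = 27 + 27 + 22 + 20 + 19 + 11 + 9 + 9 + 9 + 7 + 4 + 4 + 4 = 172 people.
Lower bound: ⌈172/36⌉ = 5 cabins.
A packing using 5 cabins:
  cabin 1: 27 + 9 = 36
  cabin 2: 27 + 9 = 36
  cabin 3: 22 + 11 = 33
  cabin 4: 20 + 9 + 7 = 36
  cabin 5: 19 + 4 + 4 + 4 = 31
This matches the lower bound, so 5 is optimal.

5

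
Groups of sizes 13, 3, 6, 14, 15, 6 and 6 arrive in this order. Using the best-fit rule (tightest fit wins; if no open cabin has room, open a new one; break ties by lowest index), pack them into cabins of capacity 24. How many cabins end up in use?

3

  13 → cabin 1 (new)  [load 13/24]
  3 → cabin 1  [load 16/24]
  6 → cabin 1  [load 22/24]
  14 → cabin 2 (new)  [load 14/24]
  15 → cabin 3 (new)  [load 15/24]
  6 → cabin 3  [load 21/24]
  6 → cabin 2  [load 20/24]
3 cabins opened.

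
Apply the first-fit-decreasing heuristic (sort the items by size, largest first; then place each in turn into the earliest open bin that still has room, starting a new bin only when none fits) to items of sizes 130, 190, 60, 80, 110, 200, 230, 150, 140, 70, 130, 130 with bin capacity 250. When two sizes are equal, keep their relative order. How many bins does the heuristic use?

8

Sorted descending: 230, 200, 190, 150, 140, 130, 130, 130, 110, 80, 70, 60.
  230 → bin 1 (new)  [load 230/250]
  200 → bin 2 (new)  [load 200/250]
  190 → bin 3 (new)  [load 190/250]
  150 → bin 4 (new)  [load 150/250]
  140 → bin 5 (new)  [load 140/250]
  130 → bin 6 (new)  [load 130/250]
  130 → bin 7 (new)  [load 130/250]
  130 → bin 8 (new)  [load 130/250]
  110 → bin 5  [load 250/250]
  80 → bin 4  [load 230/250]
  70 → bin 6  [load 200/250]
  60 → bin 3  [load 250/250]
8 bins opened.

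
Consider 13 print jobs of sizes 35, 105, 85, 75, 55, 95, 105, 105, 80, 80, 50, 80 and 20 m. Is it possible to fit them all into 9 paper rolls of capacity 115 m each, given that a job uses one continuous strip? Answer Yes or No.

No

Total = 970 m; ⌈970/115⌉ = 9.
The bound of 9 does not rule out 9, but exhaustive search shows no assignment into 9 paper rolls of capacity 115 m exists — the minimum is 10.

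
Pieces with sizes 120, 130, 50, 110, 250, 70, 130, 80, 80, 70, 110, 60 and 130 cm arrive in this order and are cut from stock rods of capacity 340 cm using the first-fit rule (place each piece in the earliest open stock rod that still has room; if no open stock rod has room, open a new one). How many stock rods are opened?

5

  120 → stock rod 1 (new)  [load 120/340]
  130 → stock rod 1  [load 250/340]
  50 → stock rod 1  [load 300/340]
  110 → stock rod 2 (new)  [load 110/340]
  250 → stock rod 3 (new)  [load 250/340]
  70 → stock rod 2  [load 180/340]
  130 → stock rod 2  [load 310/340]
  80 → stock rod 3  [load 330/340]
  80 → stock rod 4 (new)  [load 80/340]
  70 → stock rod 4  [load 150/340]
  110 → stock rod 4  [load 260/340]
  60 → stock rod 4  [load 320/340]
  130 → stock rod 5 (new)  [load 130/340]
5 stock rods opened.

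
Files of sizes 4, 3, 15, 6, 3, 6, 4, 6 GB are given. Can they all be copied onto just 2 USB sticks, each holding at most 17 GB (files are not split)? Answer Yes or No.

Total = 47 GB; ⌈47/17⌉ = 3.
At least 3 USB sticks are required, but only 2 are allowed.

No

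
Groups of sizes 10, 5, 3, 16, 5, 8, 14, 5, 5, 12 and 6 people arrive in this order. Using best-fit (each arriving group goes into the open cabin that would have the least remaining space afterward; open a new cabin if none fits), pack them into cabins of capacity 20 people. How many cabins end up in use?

  10 → cabin 1 (new)  [load 10/20]
  5 → cabin 1  [load 15/20]
  3 → cabin 1  [load 18/20]
  16 → cabin 2 (new)  [load 16/20]
  5 → cabin 3 (new)  [load 5/20]
  8 → cabin 3  [load 13/20]
  14 → cabin 4 (new)  [load 14/20]
  5 → cabin 4  [load 19/20]
  5 → cabin 3  [load 18/20]
  12 → cabin 5 (new)  [load 12/20]
  6 → cabin 5  [load 18/20]
5 cabins opened.

5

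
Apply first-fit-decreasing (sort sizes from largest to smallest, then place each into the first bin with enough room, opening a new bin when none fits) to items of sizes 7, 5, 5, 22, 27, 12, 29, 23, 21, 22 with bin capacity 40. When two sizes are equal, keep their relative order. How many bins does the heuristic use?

Sorted descending: 29, 27, 23, 22, 22, 21, 12, 7, 5, 5.
  29 → bin 1 (new)  [load 29/40]
  27 → bin 2 (new)  [load 27/40]
  23 → bin 3 (new)  [load 23/40]
  22 → bin 4 (new)  [load 22/40]
  22 → bin 5 (new)  [load 22/40]
  21 → bin 6 (new)  [load 21/40]
  12 → bin 2  [load 39/40]
  7 → bin 1  [load 36/40]
  5 → bin 3  [load 28/40]
  5 → bin 3  [load 33/40]
6 bins opened.

6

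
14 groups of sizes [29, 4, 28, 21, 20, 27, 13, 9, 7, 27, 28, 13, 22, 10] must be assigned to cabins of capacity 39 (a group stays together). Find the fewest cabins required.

8

Total = 29 + 28 + 28 + 27 + 27 + 22 + 21 + 20 + 13 + 13 + 10 + 9 + 7 + 4 = 258.
Lower bound: ⌈258/39⌉ = 7 cabins.
Also, 8 groups each exceed 39/2, and no two of those can share a cabin, so at least 8 cabins are needed.
A packing using 8 cabins:
  cabin 1: 29 + 10 = 39
  cabin 2: 28 + 9 = 37
  cabin 3: 28 + 7 + 4 = 39
  cabin 4: 27 = 27
  cabin 5: 27 = 27
  cabin 6: 22 + 13 = 35
  cabin 7: 21 + 13 = 34
  cabin 8: 20 = 20
This matches the lower bound, so 8 is optimal.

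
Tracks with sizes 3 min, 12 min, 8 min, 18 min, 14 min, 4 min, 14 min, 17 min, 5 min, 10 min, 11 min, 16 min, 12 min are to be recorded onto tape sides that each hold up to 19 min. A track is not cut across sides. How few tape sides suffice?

Total = 18 + 17 + 16 + 14 + 14 + 12 + 12 + 11 + 10 + 8 + 5 + 4 + 3 = 144 min.
Lower bound: ⌈144/19⌉ = 8 tape sides.
Also, 9 tracks each exceed 19/2 min, and no two of those can share a side, so at least 9 tape sides are needed.
A packing using 9 tape sides:
  side 1: 18 = 18
  side 2: 17 = 17
  side 3: 16 + 3 = 19
  side 4: 14 + 5 = 19
  side 5: 14 + 4 = 18
  side 6: 12 = 12
  side 7: 12 = 12
  side 8: 11 + 8 = 19
  side 9: 10 = 10
This matches the lower bound, so 9 is optimal.

9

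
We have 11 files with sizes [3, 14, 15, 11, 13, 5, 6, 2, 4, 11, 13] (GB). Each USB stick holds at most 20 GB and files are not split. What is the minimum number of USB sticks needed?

6

Total = 15 + 14 + 13 + 13 + 11 + 11 + 6 + 5 + 4 + 3 + 2 = 97 GB.
Lower bound: ⌈97/20⌉ = 5 USB sticks.
Also, 6 files each exceed 10 GB, and no two of those can share a USB stick, so at least 6 USB sticks are needed.
A packing using 6 USB sticks:
  USB stick 1: 15 + 5 = 20
  USB stick 2: 14 + 6 = 20
  USB stick 3: 13 + 4 + 3 = 20
  USB stick 4: 13 + 2 = 15
  USB stick 5: 11 = 11
  USB stick 6: 11 = 11
This matches the lower bound, so 6 is optimal.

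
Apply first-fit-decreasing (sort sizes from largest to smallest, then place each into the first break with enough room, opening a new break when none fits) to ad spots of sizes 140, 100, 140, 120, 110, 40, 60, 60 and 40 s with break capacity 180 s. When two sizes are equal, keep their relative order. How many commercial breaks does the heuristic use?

5

Sorted descending: 140, 140, 120, 110, 100, 60, 60, 40, 40.
  140 → break 1 (new)  [load 140/180]
  140 → break 2 (new)  [load 140/180]
  120 → break 3 (new)  [load 120/180]
  110 → break 4 (new)  [load 110/180]
  100 → break 5 (new)  [load 100/180]
  60 → break 3  [load 180/180]
  60 → break 4  [load 170/180]
  40 → break 1  [load 180/180]
  40 → break 2  [load 180/180]
5 commercial breaks opened.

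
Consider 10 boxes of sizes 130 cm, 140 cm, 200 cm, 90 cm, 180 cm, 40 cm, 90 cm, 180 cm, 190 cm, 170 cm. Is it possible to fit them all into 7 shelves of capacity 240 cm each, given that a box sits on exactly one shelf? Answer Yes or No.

A valid assignment using 7 shelves:
  shelf 1: 200 + 40 = 240
  shelf 2: 190 = 190
  shelf 3: 180 = 180
  shelf 4: 180 = 180
  shelf 5: 170 = 170
  shelf 6: 140 + 90 = 230
  shelf 7: 130 + 90 = 220
Every load is within 240 cm, so 7 shelves suffice.

Yes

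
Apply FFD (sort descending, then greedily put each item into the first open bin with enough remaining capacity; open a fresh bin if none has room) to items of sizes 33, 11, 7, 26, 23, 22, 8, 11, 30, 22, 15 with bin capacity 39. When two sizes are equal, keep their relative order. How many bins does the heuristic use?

6

Sorted descending: 33, 30, 26, 23, 22, 22, 15, 11, 11, 8, 7.
  33 → bin 1 (new)  [load 33/39]
  30 → bin 2 (new)  [load 30/39]
  26 → bin 3 (new)  [load 26/39]
  23 → bin 4 (new)  [load 23/39]
  22 → bin 5 (new)  [load 22/39]
  22 → bin 6 (new)  [load 22/39]
  15 → bin 4  [load 38/39]
  11 → bin 3  [load 37/39]
  11 → bin 5  [load 33/39]
  8 → bin 2  [load 38/39]
  7 → bin 6  [load 29/39]
6 bins opened.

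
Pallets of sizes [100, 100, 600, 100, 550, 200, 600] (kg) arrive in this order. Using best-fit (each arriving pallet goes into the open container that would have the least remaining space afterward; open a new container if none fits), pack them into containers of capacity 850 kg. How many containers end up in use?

3

  100 → container 1 (new)  [load 100/850]
  100 → container 1  [load 200/850]
  600 → container 1  [load 800/850]
  100 → container 2 (new)  [load 100/850]
  550 → container 2  [load 650/850]
  200 → container 2  [load 850/850]
  600 → container 3 (new)  [load 600/850]
3 containers opened.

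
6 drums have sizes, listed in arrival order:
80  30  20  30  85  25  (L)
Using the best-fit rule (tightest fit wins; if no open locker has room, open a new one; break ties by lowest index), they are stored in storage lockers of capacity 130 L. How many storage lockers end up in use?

3

  80 → locker 1 (new)  [load 80/130]
  30 → locker 1  [load 110/130]
  20 → locker 1  [load 130/130]
  30 → locker 2 (new)  [load 30/130]
  85 → locker 2  [load 115/130]
  25 → locker 3 (new)  [load 25/130]
3 storage lockers opened.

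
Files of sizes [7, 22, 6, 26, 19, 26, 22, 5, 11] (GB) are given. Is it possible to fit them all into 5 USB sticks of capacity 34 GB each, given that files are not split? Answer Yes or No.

A valid assignment using 5 USB sticks:
  USB stick 1: 26 + 7 = 33
  USB stick 2: 26 + 6 = 32
  USB stick 3: 22 + 11 = 33
  USB stick 4: 22 + 5 = 27
  USB stick 5: 19 = 19
Every load is within 34 GB, so 5 USB sticks suffice.

Yes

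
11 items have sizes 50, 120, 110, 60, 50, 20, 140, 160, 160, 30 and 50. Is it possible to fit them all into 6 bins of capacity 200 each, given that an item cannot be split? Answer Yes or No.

A valid assignment using 6 bins:
  bin 1: 160 + 30 = 190
  bin 2: 160 + 20 = 180
  bin 3: 140 + 60 = 200
  bin 4: 120 + 50 = 170
  bin 5: 110 + 50 = 160
  bin 6: 50 = 50
Every load is within 200, so 6 bins suffice.

Yes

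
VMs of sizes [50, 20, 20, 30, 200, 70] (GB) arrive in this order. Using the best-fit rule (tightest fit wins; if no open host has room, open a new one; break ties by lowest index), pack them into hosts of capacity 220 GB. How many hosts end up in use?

2

  50 → host 1 (new)  [load 50/220]
  20 → host 1  [load 70/220]
  20 → host 1  [load 90/220]
  30 → host 1  [load 120/220]
  200 → host 2 (new)  [load 200/220]
  70 → host 1  [load 190/220]
2 hosts opened.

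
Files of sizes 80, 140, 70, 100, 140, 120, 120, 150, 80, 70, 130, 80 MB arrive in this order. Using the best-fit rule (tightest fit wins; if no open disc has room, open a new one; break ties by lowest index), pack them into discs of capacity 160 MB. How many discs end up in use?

10

  80 → disc 1 (new)  [load 80/160]
  140 → disc 2 (new)  [load 140/160]
  70 → disc 1  [load 150/160]
  100 → disc 3 (new)  [load 100/160]
  140 → disc 4 (new)  [load 140/160]
  120 → disc 5 (new)  [load 120/160]
  120 → disc 6 (new)  [load 120/160]
  150 → disc 7 (new)  [load 150/160]
  80 → disc 8 (new)  [load 80/160]
  70 → disc 8  [load 150/160]
  130 → disc 9 (new)  [load 130/160]
  80 → disc 10 (new)  [load 80/160]
10 discs opened.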